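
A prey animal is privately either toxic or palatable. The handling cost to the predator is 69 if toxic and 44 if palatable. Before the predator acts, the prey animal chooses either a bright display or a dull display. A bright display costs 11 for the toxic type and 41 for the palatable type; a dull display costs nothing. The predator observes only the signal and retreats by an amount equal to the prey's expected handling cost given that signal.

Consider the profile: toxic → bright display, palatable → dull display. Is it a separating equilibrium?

Yes

If types separate, bright display earns payment 69 and dull display earns 44.
Toxic: bright display gives 69 − 11 = 58; dull display gives 44 − 0 = 44. No deviation. ✓
Palatable: dull display gives 44 − 0 = 44; bright display gives 69 − 41 = 28. No deviation. ✓
Neither type gains from mimicking the other.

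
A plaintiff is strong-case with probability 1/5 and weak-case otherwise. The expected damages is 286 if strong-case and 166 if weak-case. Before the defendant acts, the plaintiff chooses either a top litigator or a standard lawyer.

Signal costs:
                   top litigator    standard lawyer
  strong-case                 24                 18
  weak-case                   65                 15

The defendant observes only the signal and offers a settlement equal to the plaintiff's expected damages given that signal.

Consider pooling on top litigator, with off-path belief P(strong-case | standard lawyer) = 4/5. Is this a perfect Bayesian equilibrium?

No

At the pooled signal (top litigator) the defendant holds the prior 1/5 and pays 1/5·286 + 4/5·166 = 190. Off-path (standard lawyer) belief 4/5 gives 4/5·286 + 1/5·166 = 262.
Strong-case: top litigator gives 190 − 24 = 166; standard lawyer gives 262 − 18 = 244. Deviates. ✗
Weak-case: top litigator gives 190 − 65 = 125; standard lawyer gives 262 − 15 = 247. Deviates. ✗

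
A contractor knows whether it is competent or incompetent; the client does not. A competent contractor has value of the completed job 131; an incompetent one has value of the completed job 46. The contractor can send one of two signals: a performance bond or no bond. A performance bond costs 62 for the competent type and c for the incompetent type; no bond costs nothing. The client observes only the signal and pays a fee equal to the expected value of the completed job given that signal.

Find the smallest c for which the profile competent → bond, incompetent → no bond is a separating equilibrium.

Under separation: bond → competent (pays 131); no bond → incompetent (pays 46).
Competent: 131 − 62 = 69 ≥ 46 − 0 = 46. Holds regardless of c. ✓
Incompetent: 46 − 0 ≥ 131 − c, so c ≥ 131 − 46 = 85.

85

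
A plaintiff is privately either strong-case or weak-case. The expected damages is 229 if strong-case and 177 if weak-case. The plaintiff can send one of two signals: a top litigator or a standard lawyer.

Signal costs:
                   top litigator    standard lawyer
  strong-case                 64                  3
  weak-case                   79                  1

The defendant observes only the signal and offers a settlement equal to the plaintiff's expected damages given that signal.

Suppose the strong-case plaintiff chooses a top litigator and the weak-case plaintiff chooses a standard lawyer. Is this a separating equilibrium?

No

Under separation the defendant infers type exactly: top litigator → strong-case (pays 229), standard lawyer → weak-case (pays 177).
Strong-case: top litigator gives 229 − 64 = 165; standard lawyer gives 177 − 3 = 174. Would deviate. ✗
Weak-case: standard lawyer gives 177 − 1 = 176; top litigator gives 229 − 79 = 150. No deviation. ✓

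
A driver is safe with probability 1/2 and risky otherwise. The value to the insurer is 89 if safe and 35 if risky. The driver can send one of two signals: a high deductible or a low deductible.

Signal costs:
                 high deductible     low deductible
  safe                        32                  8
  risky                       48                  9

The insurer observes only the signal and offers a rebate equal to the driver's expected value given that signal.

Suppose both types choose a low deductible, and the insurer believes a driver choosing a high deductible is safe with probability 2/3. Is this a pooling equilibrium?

At the pooled signal (low deductible) the insurer holds the prior 1/2 and pays 1/2·89 + 1/2·35 = 62. Off-path (high deductible) belief 2/3 gives 2/3·89 + 1/3·35 = 71.
Safe: low deductible gives 62 − 8 = 54; high deductible gives 71 − 32 = 39. Stays. ✓
Risky: low deductible gives 62 − 9 = 53; high deductible gives 71 − 48 = 23. Stays. ✓

Yes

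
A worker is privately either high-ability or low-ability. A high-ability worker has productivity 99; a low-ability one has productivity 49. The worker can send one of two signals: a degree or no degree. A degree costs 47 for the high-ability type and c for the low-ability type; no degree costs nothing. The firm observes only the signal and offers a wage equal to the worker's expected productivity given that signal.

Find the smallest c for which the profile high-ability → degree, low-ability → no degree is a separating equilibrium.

Under separation: degree → high-ability (pays 99); no degree → low-ability (pays 49).
High-ability: 99 − 47 = 52 ≥ 49 − 0 = 49. Holds regardless of c. ✓
Low-ability: 49 − 0 ≥ 99 − c, so c ≥ 99 − 49 = 50.

50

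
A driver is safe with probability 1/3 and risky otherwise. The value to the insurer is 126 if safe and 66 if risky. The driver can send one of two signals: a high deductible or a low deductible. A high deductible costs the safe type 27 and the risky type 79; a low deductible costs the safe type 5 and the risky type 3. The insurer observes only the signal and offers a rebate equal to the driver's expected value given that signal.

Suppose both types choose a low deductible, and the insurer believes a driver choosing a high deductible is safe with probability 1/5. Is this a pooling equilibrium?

On the equilibrium path (low deductible) the insurer holds the prior 1/3 and pays 1/3·126 + 2/3·66 = 86. Off-path (high deductible) belief 1/5 gives 1/5·126 + 4/5·66 = 78.
Safe: low deductible gives 86 − 5 = 81; high deductible gives 78 − 27 = 51. Stays. ✓
Risky: low deductible gives 86 − 3 = 83; high deductible gives 78 − 79 = -1. Stays. ✓
Beliefs are Bayes-consistent on-path and both types best-respond.

Yes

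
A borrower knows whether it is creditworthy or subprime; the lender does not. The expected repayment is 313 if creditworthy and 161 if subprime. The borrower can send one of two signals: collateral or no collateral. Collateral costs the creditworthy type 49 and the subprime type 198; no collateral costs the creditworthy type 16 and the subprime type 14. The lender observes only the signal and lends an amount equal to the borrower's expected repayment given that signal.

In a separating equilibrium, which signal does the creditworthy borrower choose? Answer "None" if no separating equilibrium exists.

collateral

Try creditworthy → collateral, subprime → no collateral:
  If types separate, collateral earns payment 313 and no collateral earns 161.
  Creditworthy: collateral gives 313 − 49 = 264; no collateral gives 161 − 16 = 145. No deviation. ✓
  Subprime: no collateral gives 161 − 14 = 147; collateral gives 313 − 198 = 115. No deviation. ✓
Both hold — the creditworthy type sends collateral.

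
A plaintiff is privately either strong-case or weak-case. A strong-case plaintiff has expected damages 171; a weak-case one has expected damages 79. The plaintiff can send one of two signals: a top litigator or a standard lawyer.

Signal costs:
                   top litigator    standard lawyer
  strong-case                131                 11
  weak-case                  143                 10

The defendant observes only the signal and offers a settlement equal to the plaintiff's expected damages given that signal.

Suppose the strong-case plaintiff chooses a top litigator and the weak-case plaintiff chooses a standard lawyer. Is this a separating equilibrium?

No

If types separate, top litigator earns payment 171 and standard lawyer earns 79.
Strong-case: top litigator gives 171 − 131 = 40; standard lawyer gives 79 − 11 = 68. Would deviate. ✗
Weak-case: standard lawyer gives 79 − 10 = 69; top litigator gives 171 − 143 = 28. No deviation. ✓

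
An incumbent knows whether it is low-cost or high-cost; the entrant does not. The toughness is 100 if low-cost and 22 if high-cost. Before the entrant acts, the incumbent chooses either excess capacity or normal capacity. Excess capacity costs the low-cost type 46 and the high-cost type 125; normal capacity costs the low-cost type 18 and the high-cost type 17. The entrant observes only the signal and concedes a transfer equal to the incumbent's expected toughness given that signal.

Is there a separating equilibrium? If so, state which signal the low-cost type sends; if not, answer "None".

Try low-cost → excess capacity, high-cost → normal capacity:
  If types separate, excess capacity earns payment 100 and normal capacity earns 22.
  Low-cost: excess capacity gives 100 − 46 = 54; normal capacity gives 22 − 18 = 4. No deviation. ✓
  High-cost: normal capacity gives 22 − 17 = 5; excess capacity gives 100 − 125 = -25. No deviation. ✓
Both hold — the low-cost type sends excess capacity.

excess capacity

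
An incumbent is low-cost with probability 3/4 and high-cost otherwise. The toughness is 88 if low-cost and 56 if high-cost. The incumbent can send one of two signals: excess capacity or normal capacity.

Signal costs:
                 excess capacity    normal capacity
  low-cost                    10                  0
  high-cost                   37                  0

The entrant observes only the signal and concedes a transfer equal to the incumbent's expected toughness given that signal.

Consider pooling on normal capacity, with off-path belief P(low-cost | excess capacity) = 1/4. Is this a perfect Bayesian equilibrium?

Yes

At the pooled signal (normal capacity) the entrant holds the prior 3/4 and pays 3/4·88 + 1/4·56 = 80. Off-path (excess capacity) belief 1/4 gives 1/4·88 + 3/4·56 = 64.
Low-cost: normal capacity gives 80 − 0 = 80; excess capacity gives 64 − 10 = 54. Stays. ✓
High-cost: normal capacity gives 80 − 0 = 80; excess capacity gives 64 − 37 = 27. Stays. ✓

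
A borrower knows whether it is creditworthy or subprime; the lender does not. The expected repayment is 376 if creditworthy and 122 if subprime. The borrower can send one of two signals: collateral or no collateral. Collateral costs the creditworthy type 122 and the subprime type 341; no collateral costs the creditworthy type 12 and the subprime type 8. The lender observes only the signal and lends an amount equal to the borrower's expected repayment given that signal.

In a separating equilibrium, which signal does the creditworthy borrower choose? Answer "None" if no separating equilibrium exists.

Try creditworthy → collateral, subprime → no collateral:
  If types separate, collateral earns payment 376 and no collateral earns 122.
  Creditworthy: collateral gives 376 − 122 = 254; no collateral gives 122 − 12 = 110. No deviation. ✓
  Subprime: no collateral gives 122 − 8 = 114; collateral gives 376 − 341 = 35. No deviation. ✓
Both hold — the creditworthy type sends collateral.

collateral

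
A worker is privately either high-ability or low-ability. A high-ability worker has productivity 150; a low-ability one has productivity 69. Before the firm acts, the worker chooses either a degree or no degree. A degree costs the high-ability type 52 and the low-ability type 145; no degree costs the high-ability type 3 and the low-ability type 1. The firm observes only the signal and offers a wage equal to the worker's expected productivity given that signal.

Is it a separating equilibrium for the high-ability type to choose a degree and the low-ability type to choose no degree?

Yes

Under separation the firm infers type exactly: degree → high-ability (pays 150), no degree → low-ability (pays 69).
High-ability: degree gives 150 − 52 = 98; no degree gives 69 − 3 = 66. No deviation. ✓
Low-ability: no degree gives 69 − 1 = 68; degree gives 150 − 145 = 5. No deviation. ✓
Both incentive constraints hold.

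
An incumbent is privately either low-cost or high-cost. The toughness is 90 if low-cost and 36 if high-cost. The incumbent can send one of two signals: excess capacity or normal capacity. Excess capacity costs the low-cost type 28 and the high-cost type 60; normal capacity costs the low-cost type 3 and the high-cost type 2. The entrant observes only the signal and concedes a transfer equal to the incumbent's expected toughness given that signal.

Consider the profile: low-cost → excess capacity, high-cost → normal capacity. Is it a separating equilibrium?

Yes

Under separation the entrant infers type exactly: excess capacity → low-cost (pays 90), normal capacity → high-cost (pays 36).
Low-cost: excess capacity gives 90 − 28 = 62; normal capacity gives 36 − 3 = 33. No deviation. ✓
High-cost: normal capacity gives 36 − 2 = 34; excess capacity gives 90 − 60 = 30. No deviation. ✓
Both incentive constraints hold.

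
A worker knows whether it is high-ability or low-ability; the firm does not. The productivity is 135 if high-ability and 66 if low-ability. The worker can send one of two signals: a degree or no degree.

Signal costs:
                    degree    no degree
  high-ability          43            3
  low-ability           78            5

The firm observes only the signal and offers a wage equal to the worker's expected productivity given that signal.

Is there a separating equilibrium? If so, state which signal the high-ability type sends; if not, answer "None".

degree

Try high-ability → degree, low-ability → no degree:
  If types separate, degree earns payment 135 and no degree earns 66.
  High-ability: degree gives 135 − 43 = 92; no degree gives 66 − 3 = 63. No deviation. ✓
  Low-ability: no degree gives 66 − 5 = 61; degree gives 135 − 78 = 57. No deviation. ✓
Both hold — the high-ability type sends degree.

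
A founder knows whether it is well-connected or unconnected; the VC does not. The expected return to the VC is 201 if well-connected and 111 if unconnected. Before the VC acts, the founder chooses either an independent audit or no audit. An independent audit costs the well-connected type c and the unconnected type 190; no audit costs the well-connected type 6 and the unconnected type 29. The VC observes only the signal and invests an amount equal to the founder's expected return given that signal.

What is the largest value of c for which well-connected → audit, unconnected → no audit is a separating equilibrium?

Under separation: audit → well-connected (pays 201); no audit → unconnected (pays 111).
Unconnected: 111 − 29 = 82 ≥ 201 − 190 = 11. Holds regardless of c. ✓
Well-connected: 201 − c ≥ 111 − 6, so c ≤ 201 − 105 = 96.

96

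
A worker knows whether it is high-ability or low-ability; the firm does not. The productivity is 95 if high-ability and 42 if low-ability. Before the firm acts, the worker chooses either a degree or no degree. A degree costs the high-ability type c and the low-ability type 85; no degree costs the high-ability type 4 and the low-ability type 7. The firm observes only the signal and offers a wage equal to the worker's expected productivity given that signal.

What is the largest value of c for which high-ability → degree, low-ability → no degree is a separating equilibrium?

57

Under separation: degree → high-ability (pays 95); no degree → low-ability (pays 42).
Low-ability: 42 − 7 = 35 ≥ 95 − 85 = 10. Holds regardless of c. ✓
High-ability: 95 − c ≥ 42 − 4, so c ≤ 95 − 38 = 57.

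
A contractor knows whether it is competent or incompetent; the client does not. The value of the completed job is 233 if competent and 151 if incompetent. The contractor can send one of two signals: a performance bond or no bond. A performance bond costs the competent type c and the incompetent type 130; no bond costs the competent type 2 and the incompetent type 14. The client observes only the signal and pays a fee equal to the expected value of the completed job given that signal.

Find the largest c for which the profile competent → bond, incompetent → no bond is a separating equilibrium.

84

Under separation: bond → competent (pays 233); no bond → incompetent (pays 151).
Incompetent: 151 − 14 = 137 ≥ 233 − 130 = 103. Holds regardless of c. ✓
Competent: 233 − c ≥ 151 − 2, so c ≤ 233 − 149 = 84.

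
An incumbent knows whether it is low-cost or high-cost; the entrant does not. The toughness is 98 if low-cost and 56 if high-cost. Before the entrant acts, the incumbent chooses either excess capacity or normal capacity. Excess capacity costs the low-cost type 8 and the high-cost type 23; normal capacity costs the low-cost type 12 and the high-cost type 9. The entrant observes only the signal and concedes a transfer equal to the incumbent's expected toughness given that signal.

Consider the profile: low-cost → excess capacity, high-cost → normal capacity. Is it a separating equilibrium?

No

Under separation the entrant infers type exactly: excess capacity → low-cost (pays 98), normal capacity → high-cost (pays 56).
Low-cost: excess capacity gives 98 − 8 = 90; normal capacity gives 56 − 12 = 44. No deviation. ✓
High-cost: normal capacity gives 56 − 9 = 47; excess capacity gives 98 − 23 = 75. Would deviate. ✗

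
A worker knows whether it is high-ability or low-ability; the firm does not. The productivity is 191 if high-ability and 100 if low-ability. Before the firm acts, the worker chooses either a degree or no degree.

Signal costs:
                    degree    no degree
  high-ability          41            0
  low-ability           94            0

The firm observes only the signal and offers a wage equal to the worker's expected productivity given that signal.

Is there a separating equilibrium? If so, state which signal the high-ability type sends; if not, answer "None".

degree

Try high-ability → degree, low-ability → no degree:
  If types separate, degree earns payment 191 and no degree earns 100.
  High-ability: degree gives 191 − 41 = 150; no degree gives 100 − 0 = 100. No deviation. ✓
  Low-ability: no degree gives 100 − 0 = 100; degree gives 191 − 94 = 97. No deviation. ✓
Both hold — the high-ability type sends degree.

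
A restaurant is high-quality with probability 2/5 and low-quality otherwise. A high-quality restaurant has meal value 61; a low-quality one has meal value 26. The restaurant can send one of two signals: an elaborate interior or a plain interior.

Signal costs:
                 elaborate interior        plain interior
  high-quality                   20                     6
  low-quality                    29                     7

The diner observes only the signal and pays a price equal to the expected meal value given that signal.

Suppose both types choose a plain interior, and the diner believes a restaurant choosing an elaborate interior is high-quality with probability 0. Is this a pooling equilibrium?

On the equilibrium path (plain interior) the diner holds the prior 2/5 and pays 2/5·61 + 3/5·26 = 40. Off-path (elaborate interior) belief 0 gives 0·61 + 1·26 = 26.
High-quality: plain interior gives 40 − 6 = 34; elaborate interior gives 26 − 20 = 6. Stays. ✓
Low-quality: plain interior gives 40 − 7 = 33; elaborate interior gives 26 − 29 = -3. Stays. ✓
Beliefs are Bayes-consistent on-path and both types best-respond.

Yes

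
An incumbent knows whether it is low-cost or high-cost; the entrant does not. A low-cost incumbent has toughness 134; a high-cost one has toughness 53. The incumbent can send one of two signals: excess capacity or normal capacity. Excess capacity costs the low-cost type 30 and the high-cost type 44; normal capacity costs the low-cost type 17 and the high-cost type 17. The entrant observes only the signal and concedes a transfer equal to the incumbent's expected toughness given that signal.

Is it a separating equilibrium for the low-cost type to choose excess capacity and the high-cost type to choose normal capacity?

No

If types separate, excess capacity earns payment 134 and normal capacity earns 53.
Low-cost: excess capacity gives 134 − 30 = 104; normal capacity gives 53 − 17 = 36. No deviation. ✓
High-cost: normal capacity gives 53 − 17 = 36; excess capacity gives 134 − 44 = 90. Would deviate. ✗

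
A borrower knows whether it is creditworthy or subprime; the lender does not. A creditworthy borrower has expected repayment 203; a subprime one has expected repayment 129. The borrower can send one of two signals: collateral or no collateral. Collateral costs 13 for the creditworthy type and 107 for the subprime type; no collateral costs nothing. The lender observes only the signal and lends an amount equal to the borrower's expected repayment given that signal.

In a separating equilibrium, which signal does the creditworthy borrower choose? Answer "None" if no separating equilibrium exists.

Try creditworthy → collateral, subprime → no collateral:
  Under separation the lender infers type exactly: collateral → creditworthy (pays 203), no collateral → subprime (pays 129).
  Creditworthy: collateral gives 203 − 13 = 190; no collateral gives 129 − 0 = 129. No deviation. ✓
  Subprime: no collateral gives 129 − 0 = 129; collateral gives 203 − 107 = 96. No deviation. ✓
Both hold — the creditworthy type sends collateral.

collateral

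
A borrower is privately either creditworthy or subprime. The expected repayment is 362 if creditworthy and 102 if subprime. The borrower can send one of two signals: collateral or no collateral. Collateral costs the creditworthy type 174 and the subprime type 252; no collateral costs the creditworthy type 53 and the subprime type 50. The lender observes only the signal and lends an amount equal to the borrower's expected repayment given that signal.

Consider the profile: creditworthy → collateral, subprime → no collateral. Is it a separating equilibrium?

No

If types separate, collateral earns payment 362 and no collateral earns 102.
Creditworthy: collateral gives 362 − 174 = 188; no collateral gives 102 − 53 = 49. No deviation. ✓
Subprime: no collateral gives 102 − 50 = 52; collateral gives 362 − 252 = 110. Would deviate. ✗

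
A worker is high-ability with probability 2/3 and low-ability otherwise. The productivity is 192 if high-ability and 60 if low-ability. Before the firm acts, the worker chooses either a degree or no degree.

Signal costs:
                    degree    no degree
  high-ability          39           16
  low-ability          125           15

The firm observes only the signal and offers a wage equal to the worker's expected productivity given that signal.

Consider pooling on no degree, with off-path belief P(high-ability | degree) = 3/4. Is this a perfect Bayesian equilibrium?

At the pooled signal (no degree) the firm holds the prior 2/3 and pays 2/3·192 + 1/3·60 = 148. Off-path (degree) belief 3/4 gives 3/4·192 + 1/4·60 = 159.
High-ability: no degree gives 148 − 16 = 132; degree gives 159 − 39 = 120. Stays. ✓
Low-ability: no degree gives 148 − 15 = 133; degree gives 159 − 125 = 34. Stays. ✓

Yes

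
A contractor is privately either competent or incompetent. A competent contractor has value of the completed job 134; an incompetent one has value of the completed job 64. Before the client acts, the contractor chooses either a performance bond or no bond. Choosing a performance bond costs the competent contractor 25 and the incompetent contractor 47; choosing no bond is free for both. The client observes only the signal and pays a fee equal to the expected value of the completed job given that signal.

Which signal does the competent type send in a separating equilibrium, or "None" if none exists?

None

Try competent → bond, incompetent → no bond:
  Under separation the client infers type exactly: bond → competent (pays 134), no bond → incompetent (pays 64).
  Competent: bond gives 134 − 25 = 109; no bond gives 64 − 0 = 64. No deviation. ✓
  Incompetent: no bond gives 64 − 0 = 64; bond gives 134 − 47 = 87. Would deviate. ✗
Try competent → no bond, incompetent → bond:
  Under separation the client infers type exactly: no bond → competent (pays 134), bond → incompetent (pays 64).
  Competent: no bond gives 134 − 0 = 134; bond gives 64 − 25 = 39. No deviation. ✓
  Incompetent: bond gives 64 − 47 = 17; no bond gives 134 − 0 = 134. Would deviate. ✗
Neither assignment is incentive-compatible.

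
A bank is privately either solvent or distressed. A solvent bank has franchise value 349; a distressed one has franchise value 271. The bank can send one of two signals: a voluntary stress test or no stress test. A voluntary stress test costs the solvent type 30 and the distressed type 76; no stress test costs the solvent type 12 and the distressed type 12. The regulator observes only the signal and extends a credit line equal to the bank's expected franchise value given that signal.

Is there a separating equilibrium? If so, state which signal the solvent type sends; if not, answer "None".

Try solvent → stress test, distressed → no stress test:
  If types separate, stress test earns payment 349 and no stress test earns 271.
  Solvent: stress test gives 349 − 30 = 319; no stress test gives 271 − 12 = 259. No deviation. ✓
  Distressed: no stress test gives 271 − 12 = 259; stress test gives 349 − 76 = 273. Would deviate. ✗
Try solvent → no stress test, distressed → stress test:
  If types separate, no stress test earns payment 349 and stress test earns 271.
  Solvent: no stress test gives 349 − 12 = 337; stress test gives 271 − 30 = 241. No deviation. ✓
  Distressed: stress test gives 271 − 76 = 195; no stress test gives 349 − 12 = 337. Would deviate. ✗
Neither assignment is incentive-compatible.

None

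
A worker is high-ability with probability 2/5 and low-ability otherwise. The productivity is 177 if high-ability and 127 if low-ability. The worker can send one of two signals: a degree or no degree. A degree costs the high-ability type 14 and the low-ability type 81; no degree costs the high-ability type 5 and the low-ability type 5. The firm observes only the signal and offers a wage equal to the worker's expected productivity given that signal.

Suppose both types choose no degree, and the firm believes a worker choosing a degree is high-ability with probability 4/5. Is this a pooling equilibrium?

No

At the pooled signal (no degree) the firm holds the prior 2/5 and pays 2/5·177 + 3/5·127 = 147. Off-path (degree) belief 4/5 gives 4/5·177 + 1/5·127 = 167.
High-ability: no degree gives 147 − 5 = 142; degree gives 167 − 14 = 153. Deviates. ✗
Low-ability: no degree gives 147 − 5 = 142; degree gives 167 − 81 = 86. Stays. ✓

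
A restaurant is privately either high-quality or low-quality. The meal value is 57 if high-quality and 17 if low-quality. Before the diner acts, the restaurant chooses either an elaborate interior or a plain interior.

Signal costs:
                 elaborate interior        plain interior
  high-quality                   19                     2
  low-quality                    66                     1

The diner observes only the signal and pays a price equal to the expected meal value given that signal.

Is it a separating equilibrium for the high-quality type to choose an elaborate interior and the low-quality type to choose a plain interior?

Under separation the diner infers type exactly: elaborate interior → high-quality (pays 57), plain interior → low-quality (pays 17).
High-quality: elaborate interior gives 57 − 19 = 38; plain interior gives 17 − 2 = 15. No deviation. ✓
Low-quality: plain interior gives 17 − 1 = 16; elaborate interior gives 57 − 66 = -9. No deviation. ✓
Both incentive constraints hold.

Yes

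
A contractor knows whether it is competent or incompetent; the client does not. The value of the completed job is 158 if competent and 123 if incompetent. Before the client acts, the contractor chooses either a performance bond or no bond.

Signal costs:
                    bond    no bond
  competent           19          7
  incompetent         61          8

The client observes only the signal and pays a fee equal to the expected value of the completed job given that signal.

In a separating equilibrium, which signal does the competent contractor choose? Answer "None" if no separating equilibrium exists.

Try competent → bond, incompetent → no bond:
  Under separation the client infers type exactly: bond → competent (pays 158), no bond → incompetent (pays 123).
  Competent: bond gives 158 − 19 = 139; no bond gives 123 − 7 = 116. No deviation. ✓
  Incompetent: no bond gives 123 − 8 = 115; bond gives 158 − 61 = 97. No deviation. ✓
Both hold — the competent type sends bond.

bond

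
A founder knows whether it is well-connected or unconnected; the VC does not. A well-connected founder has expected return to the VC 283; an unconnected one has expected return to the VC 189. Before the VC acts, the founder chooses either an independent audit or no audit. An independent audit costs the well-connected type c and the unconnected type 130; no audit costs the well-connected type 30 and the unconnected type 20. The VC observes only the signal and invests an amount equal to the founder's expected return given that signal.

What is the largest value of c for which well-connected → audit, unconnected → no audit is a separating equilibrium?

124

Under separation: audit → well-connected (pays 283); no audit → unconnected (pays 189).
Unconnected: 189 − 20 = 169 ≥ 283 − 130 = 153. Holds regardless of c. ✓
Well-connected: 283 − c ≥ 189 − 30, so c ≤ 283 − 159 = 124.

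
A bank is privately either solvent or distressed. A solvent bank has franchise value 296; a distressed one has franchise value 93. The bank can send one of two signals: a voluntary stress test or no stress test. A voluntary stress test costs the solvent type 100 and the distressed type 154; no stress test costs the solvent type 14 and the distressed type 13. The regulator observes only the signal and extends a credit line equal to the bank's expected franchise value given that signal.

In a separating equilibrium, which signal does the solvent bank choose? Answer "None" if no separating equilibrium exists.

None

Try solvent → stress test, distressed → no stress test:
  Under separation the regulator infers type exactly: stress test → solvent (pays 296), no stress test → distressed (pays 93).
  Solvent: stress test gives 296 − 100 = 196; no stress test gives 93 − 14 = 79. No deviation. ✓
  Distressed: no stress test gives 93 − 13 = 80; stress test gives 296 − 154 = 142. Would deviate. ✗
Try solvent → no stress test, distressed → stress test:
  Under separation the regulator infers type exactly: no stress test → solvent (pays 296), stress test → distressed (pays 93).
  Solvent: no stress test gives 296 − 14 = 282; stress test gives 93 − 100 = -7. No deviation. ✓
  Distressed: stress test gives 93 − 154 = -61; no stress test gives 296 − 13 = 283. Would deviate. ✗
Neither assignment is incentive-compatible.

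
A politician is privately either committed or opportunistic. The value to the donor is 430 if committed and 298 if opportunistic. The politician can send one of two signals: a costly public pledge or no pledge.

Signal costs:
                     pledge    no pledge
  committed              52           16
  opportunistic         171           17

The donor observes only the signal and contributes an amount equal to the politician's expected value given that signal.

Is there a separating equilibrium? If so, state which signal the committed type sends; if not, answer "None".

pledge

Try committed → pledge, opportunistic → no pledge:
  Under separation the donor infers type exactly: pledge → committed (pays 430), no pledge → opportunistic (pays 298).
  Committed: pledge gives 430 − 52 = 378; no pledge gives 298 − 16 = 282. No deviation. ✓
  Opportunistic: no pledge gives 298 − 17 = 281; pledge gives 430 − 171 = 259. No deviation. ✓
Both hold — the committed type sends pledge.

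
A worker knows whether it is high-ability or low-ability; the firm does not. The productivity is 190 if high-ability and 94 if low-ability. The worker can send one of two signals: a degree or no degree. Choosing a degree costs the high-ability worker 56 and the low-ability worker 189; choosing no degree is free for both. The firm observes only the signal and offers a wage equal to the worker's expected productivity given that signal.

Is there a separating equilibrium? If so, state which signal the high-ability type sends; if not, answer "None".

degree

Try high-ability → degree, low-ability → no degree:
  Under separation the firm infers type exactly: degree → high-ability (pays 190), no degree → low-ability (pays 94).
  High-ability: degree gives 190 − 56 = 134; no degree gives 94 − 0 = 94. No deviation. ✓
  Low-ability: no degree gives 94 − 0 = 94; degree gives 190 − 189 = 1. No deviation. ✓
Both hold — the high-ability type sends degree.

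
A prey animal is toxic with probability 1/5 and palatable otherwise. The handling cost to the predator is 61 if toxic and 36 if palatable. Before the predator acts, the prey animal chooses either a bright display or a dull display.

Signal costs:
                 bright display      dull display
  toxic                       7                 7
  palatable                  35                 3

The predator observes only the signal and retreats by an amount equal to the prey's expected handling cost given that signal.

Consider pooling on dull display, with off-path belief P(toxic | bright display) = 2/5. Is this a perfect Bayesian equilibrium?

No

At the pooled signal (dull display) the predator holds the prior 1/5 and pays 1/5·61 + 4/5·36 = 41. Off-path (bright display) belief 2/5 gives 2/5·61 + 3/5·36 = 46.
Toxic: dull display gives 41 − 7 = 34; bright display gives 46 − 7 = 39. Deviates. ✗
Palatable: dull display gives 41 − 3 = 38; bright display gives 46 − 35 = 11. Stays. ✓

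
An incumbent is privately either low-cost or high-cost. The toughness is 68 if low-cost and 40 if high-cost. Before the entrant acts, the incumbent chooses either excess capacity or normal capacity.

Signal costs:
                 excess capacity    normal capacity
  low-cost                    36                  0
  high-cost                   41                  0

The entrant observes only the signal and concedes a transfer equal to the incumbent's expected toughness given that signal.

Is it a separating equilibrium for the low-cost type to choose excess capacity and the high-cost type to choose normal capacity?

No

Under separation the entrant infers type exactly: excess capacity → low-cost (pays 68), normal capacity → high-cost (pays 40).
Low-cost: excess capacity gives 68 − 36 = 32; normal capacity gives 40 − 0 = 40. Would deviate. ✗
High-cost: normal capacity gives 40 − 0 = 40; excess capacity gives 68 − 41 = 27. No deviation. ✓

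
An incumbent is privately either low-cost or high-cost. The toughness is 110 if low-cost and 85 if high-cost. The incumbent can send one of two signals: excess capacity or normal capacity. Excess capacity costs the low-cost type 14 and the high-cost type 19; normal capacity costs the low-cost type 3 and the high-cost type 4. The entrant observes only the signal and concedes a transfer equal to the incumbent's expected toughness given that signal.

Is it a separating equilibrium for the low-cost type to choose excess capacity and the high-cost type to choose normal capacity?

No

Under separation the entrant infers type exactly: excess capacity → low-cost (pays 110), normal capacity → high-cost (pays 85).
Low-cost: excess capacity gives 110 − 14 = 96; normal capacity gives 85 − 3 = 82. No deviation. ✓
High-cost: normal capacity gives 85 − 4 = 81; excess capacity gives 110 − 19 = 91. Would deviate. ✗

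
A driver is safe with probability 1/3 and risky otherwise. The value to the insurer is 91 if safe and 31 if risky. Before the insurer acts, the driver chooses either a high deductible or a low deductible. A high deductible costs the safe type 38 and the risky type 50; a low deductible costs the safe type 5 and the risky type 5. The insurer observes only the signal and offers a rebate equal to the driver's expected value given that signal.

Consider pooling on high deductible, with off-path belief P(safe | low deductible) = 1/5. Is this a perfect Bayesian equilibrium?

No

On the equilibrium path (high deductible) the insurer holds the prior 1/3 and pays 1/3·91 + 2/3·31 = 51. Off-path (low deductible) belief 1/5 gives 1/5·91 + 4/5·31 = 43.
Safe: high deductible gives 51 − 38 = 13; low deductible gives 43 − 5 = 38. Deviates. ✗
Risky: high deductible gives 51 − 50 = 1; low deductible gives 43 − 5 = 38. Deviates. ✗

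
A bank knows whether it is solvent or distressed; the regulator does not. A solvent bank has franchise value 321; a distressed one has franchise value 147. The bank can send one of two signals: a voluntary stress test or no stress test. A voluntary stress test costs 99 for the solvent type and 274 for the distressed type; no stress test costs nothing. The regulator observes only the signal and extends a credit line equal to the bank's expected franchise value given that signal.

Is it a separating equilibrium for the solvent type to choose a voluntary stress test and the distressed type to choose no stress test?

Yes

If types separate, stress test earns payment 321 and no stress test earns 147.
Solvent: stress test gives 321 − 99 = 222; no stress test gives 147 − 0 = 147. No deviation. ✓
Distressed: no stress test gives 147 − 0 = 147; stress test gives 321 − 274 = 47. No deviation. ✓
Neither type gains from mimicking the other.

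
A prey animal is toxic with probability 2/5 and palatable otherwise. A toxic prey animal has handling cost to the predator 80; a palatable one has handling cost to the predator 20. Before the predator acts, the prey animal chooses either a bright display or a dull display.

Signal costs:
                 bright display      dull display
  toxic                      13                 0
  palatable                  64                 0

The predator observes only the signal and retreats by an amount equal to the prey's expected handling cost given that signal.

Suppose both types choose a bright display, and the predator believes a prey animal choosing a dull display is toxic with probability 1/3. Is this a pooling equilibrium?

At the pooled signal (bright display) the predator holds the prior 2/5 and pays 2/5·80 + 3/5·20 = 44. Off-path (dull display) belief 1/3 gives 1/3·80 + 2/3·20 = 40.
Toxic: bright display gives 44 − 13 = 31; dull display gives 40 − 0 = 40. Deviates. ✗
Palatable: bright display gives 44 − 64 = -20; dull display gives 40 − 0 = 40. Deviates. ✗

No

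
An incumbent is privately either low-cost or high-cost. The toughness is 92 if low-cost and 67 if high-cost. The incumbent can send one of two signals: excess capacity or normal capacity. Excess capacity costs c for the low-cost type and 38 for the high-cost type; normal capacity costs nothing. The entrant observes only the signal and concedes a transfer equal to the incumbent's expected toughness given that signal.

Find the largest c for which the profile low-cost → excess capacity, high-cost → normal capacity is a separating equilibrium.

Under separation: excess capacity → low-cost (pays 92); normal capacity → high-cost (pays 67).
High-cost: 67 − 0 = 67 ≥ 92 − 38 = 54. Holds regardless of c. ✓
Low-cost: 92 − c ≥ 67 − 0, so c ≤ 92 − 67 = 25.

25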